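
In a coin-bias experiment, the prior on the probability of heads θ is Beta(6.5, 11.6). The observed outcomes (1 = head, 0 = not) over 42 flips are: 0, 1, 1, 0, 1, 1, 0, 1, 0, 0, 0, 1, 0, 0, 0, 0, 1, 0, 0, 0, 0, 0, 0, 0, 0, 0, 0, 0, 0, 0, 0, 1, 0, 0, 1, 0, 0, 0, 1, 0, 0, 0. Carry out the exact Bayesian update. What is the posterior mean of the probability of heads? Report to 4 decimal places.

0.2745

The Beta prior is conjugate to a Binomial/Bernoulli likelihood; the update adds successes to α and failures to β.
Posterior: Beta(α+k, β+n−k) = Beta(6.5+10, 11.6+32) = Beta(16.5, 43.6).
Posterior mean = α/(α+β) = 16.5/60.1 = 0.2745.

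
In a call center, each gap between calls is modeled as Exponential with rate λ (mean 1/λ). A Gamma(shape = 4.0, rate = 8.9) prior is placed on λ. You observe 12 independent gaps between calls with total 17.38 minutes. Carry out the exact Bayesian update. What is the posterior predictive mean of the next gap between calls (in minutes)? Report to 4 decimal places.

1.7520

With a Gamma(shape α, rate β) prior on the exponential rate λ, the posterior after n observations with total T = Σxᵢ is Gamma(α+n, β+T).
Posterior: Gamma(4.0+12, 8.9+17.38) = Gamma(16.0, 26.28).
The predictive distribution for the next observation is Lomax; its mean is β/(α−1) = 26.28/15.0 = 1.7520.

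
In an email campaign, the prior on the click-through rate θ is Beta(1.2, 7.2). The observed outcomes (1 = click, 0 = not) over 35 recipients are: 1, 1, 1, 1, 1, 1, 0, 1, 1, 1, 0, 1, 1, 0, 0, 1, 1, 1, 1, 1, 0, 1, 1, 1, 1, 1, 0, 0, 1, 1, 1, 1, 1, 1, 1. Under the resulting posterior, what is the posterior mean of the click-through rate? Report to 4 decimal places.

The Beta prior is conjugate to a Binomial/Bernoulli likelihood; the update adds successes to α and failures to β.
Posterior: Beta(α+k, β+n−k) = Beta(1.2+28, 7.2+7) = Beta(29.2, 14.2).
Posterior mean = α/(α+β) = 29.2/43.4 = 0.6728.

0.6728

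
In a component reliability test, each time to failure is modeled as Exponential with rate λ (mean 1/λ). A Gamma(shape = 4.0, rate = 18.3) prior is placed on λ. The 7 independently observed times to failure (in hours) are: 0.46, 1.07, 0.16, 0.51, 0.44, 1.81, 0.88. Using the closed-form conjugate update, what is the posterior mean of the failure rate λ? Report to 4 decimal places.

0.4655

With a Gamma(shape α, rate β) prior on the exponential rate λ, the posterior after n observations with total T = Σxᵢ is Gamma(α+n, β+T).
Sum of observations T = 5.33 hours; n = 7.
Posterior: Gamma(4.0+7, 18.3+5.33) = Gamma(11.0, 23.63).
Posterior mean of λ = α/β = 11.0/23.63 = 0.4655.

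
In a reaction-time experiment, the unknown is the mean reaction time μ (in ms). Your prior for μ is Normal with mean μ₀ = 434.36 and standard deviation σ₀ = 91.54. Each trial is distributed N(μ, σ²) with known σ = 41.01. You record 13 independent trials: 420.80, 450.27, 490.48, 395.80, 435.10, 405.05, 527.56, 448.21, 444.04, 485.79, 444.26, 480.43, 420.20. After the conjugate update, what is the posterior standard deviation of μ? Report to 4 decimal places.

11.2873

For Normal data with known variance σ², a Normal(μ₀, σ₀²) prior on μ is conjugate. Posterior precision = 1/σ₀² + n/σ²; posterior mean is the precision-weighted average of μ₀ and x̄.
σ₀² = 91.54² = 8379.5716, σ² = 41.01² = 1681.8201; σ² + n·σ₀² = 1681.8201 + 13·8379.5716 = 110616.2509.
Posterior precision = 1/σ₀² + n/σ² = 1/8379.5716 + 13/1681.8201 = (σ² + n·σ₀²)/(σ₀²σ²) = 110616.2509/(8379.5716·1681.8201); posterior variance σₙ² = σ₀²σ²/(σ² + n·σ₀²) = 8379.5716·1681.8201/110616.2509 = 127.403811.
Posterior SD = √σₙ² = √(8379.5716·1681.8201/110616.2509) = 11.2873.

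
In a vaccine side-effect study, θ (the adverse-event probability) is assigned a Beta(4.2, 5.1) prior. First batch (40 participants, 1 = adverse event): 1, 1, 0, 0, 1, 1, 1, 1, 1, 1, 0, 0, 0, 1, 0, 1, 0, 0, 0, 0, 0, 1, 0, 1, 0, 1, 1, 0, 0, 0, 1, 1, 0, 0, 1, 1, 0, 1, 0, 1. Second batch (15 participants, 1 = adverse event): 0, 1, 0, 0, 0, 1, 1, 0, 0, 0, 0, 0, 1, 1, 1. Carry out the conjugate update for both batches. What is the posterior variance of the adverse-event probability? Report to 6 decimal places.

The Beta prior is conjugate to a Binomial/Bernoulli likelihood; the update adds successes to α and failures to β.
After batch 1: Beta(4.2+20, 5.1+20) = Beta(24.2, 25.1).
After batch 2: Beta(24.2+6, 25.1+9) = Beta(30.2, 34.1).
Var = αβ/((α+β)²(α+β+1)) = 30.2·34.1/(64.3²·65.3) = 0.003814.

0.003814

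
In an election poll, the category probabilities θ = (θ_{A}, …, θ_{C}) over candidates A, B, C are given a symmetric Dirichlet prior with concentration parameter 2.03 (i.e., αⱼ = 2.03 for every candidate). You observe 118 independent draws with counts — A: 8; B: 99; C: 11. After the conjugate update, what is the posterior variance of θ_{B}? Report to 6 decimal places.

The Dirichlet prior is conjugate to the Multinomial likelihood: each posterior αⱼ = prior αⱼ + observed count nⱼ.
Posterior concentration: (10.03, 101.03, 13.03), total = 124.09.
Var[θ_j] = α_j(Σα−α_j)/((Σα)²(Σα+1)) = 101.03·23.06/(124.09²·125.09) = 0.001210.

0.001210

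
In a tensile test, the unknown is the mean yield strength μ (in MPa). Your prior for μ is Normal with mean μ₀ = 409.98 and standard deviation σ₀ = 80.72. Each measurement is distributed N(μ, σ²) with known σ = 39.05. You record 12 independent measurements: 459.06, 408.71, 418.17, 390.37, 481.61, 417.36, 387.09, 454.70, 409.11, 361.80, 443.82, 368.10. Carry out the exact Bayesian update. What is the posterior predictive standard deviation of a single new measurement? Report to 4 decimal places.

For Normal data with known variance σ², a Normal(μ₀, σ₀²) prior on μ is conjugate. Posterior precision = 1/σ₀² + n/σ²; posterior mean is the precision-weighted average of μ₀ and x̄.
σ₀² = 80.72² = 6515.7184, σ² = 39.05² = 1524.9025; σ² + n·σ₀² = 1524.9025 + 12·6515.7184 = 79713.5233.
Posterior precision = 1/σ₀² + n/σ² = 1/6515.7184 + 12/1524.9025 = (σ² + n·σ₀²)/(σ₀²σ²) = 79713.5233/(6515.7184·1524.9025); posterior variance σₙ² = σ₀²σ²/(σ² + n·σ₀²) = 6515.7184·1524.9025/79713.5233 = 124.644287.
Predictive variance for one new observation = σₙ² + σ² = 6515.7184·1524.9025/79713.5233 + 1524.9025 = σ²·(σ₀² + 79713.5233)/79713.5233 = 1524.9025·86229.2417/79713.5233 = 1649.546787; SD = √(1524.9025·86229.2417/79713.5233) = 40.6146.

40.6146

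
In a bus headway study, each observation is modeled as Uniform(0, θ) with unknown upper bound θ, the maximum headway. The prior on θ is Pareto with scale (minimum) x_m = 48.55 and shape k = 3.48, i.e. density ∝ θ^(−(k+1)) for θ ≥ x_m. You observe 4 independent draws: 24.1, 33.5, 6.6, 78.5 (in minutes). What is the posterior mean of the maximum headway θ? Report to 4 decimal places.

A Pareto(scale x_m, shape k) prior on the upper bound θ of Uniform(0, θ) is conjugate: posterior is Pareto(max(x_m, max xᵢ), k + n).
Sample maximum = 78.5; prior scale x_m = 48.55 → posterior scale = max = 78.50.
Posterior shape = 3.48 + 4 = 7.48.
E[θ|data] = k·x_m/(k−1) = 7.48·78.50/6.48 = 90.6142.

90.6142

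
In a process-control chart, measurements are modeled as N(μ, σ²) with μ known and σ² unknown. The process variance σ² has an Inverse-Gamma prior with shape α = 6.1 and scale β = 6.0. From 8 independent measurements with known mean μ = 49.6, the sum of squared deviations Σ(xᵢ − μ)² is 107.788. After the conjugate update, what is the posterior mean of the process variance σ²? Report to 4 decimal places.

6.5818

With known mean μ and an Inverse-Gamma(α, β) prior on σ², the Normal likelihood is conjugate: posterior is Inv-Gamma(α + n/2, β + Σ(xᵢ−μ)²/2).
Posterior: Inv-Gamma(6.1 + 8/2, 6.0 + 107.788/2) = Inv-Gamma(10.10, 59.8940).
E[σ²|data] = β/(α−1) = 59.8940/9.10 = 6.5818.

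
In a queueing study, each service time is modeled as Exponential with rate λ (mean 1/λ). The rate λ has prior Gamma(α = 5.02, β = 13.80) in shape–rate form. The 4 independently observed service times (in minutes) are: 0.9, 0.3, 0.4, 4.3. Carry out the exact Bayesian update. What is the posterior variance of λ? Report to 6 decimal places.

With a Gamma(shape α, rate β) prior on the exponential rate λ, the posterior after n observations with total T = Σxᵢ is Gamma(α+n, β+T).
Sum of observations T = 5.9 minutes; n = 4.
Posterior: Gamma(5.02+4, 13.80+5.9) = Gamma(9.02, 19.70).
Var = α/β² = 0.023242.

0.023242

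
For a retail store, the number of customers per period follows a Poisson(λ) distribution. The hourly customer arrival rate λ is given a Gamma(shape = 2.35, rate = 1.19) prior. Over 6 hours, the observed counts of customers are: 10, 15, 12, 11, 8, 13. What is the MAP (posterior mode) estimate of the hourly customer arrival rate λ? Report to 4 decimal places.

9.7844

With a Gamma(shape α, rate β) prior, the Poisson likelihood is conjugate: the posterior is Gamma(α + ΣXᵢ, β + n).
Sum of counts S = 69 over n = 6 hours.
Posterior: Gamma(α+S, β+n) = Gamma(2.35+69, 1.19+6) = Gamma(71.35, 7.19).
Mode of Gamma(α,β) for α≥1 is (α−1)/β = 70.35/7.19 = 9.7844.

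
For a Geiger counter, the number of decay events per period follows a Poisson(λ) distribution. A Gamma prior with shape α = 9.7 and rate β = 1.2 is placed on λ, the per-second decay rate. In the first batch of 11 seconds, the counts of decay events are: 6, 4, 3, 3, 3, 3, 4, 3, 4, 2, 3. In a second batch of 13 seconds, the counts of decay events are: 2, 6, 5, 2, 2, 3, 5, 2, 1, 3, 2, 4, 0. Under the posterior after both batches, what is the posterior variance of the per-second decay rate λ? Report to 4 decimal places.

With a Gamma(shape α, rate β) prior, the Poisson likelihood is conjugate: the posterior is Gamma(α + ΣXᵢ, β + n).
Batch 1: sum of counts S = 38 over n = 11 seconds.
After batch 1: Gamma(α+S, β+n) = Gamma(9.7+38, 1.2+11) = Gamma(47.7, 12.2).
Batch 2: sum of counts S = 37 over n = 13 seconds.
After batch 2: Gamma(α+S, β+n) = Gamma(47.7+37, 12.2+13) = Gamma(84.7, 25.2).
Var = α/β² = 84.7/25.2² = 0.1334.

0.1334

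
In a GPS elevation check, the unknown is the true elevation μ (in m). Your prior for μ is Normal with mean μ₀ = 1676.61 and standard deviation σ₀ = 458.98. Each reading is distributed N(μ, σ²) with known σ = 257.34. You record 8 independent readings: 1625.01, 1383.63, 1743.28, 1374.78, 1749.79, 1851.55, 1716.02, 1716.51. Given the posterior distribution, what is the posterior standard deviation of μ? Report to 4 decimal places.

89.2468

For Normal data with known variance σ², a Normal(μ₀, σ₀²) prior on μ is conjugate. Posterior precision = 1/σ₀² + n/σ²; posterior mean is the precision-weighted average of μ₀ and x̄.
σ₀² = 458.98² = 210662.6404, σ² = 257.34² = 66223.8756; σ² + n·σ₀² = 66223.8756 + 8·210662.6404 = 1751524.9988.
Posterior precision = 1/σ₀² + n/σ² = 1/210662.6404 + 8/66223.8756 = (σ² + n·σ₀²)/(σ₀²σ²) = 1751524.9988/(210662.6404·66223.8756); posterior variance σₙ² = σ₀²σ²/(σ² + n·σ₀²) = 210662.6404·66223.8756/1751524.9988 = 7964.999929.
Posterior SD = √σₙ² = √(210662.6404·66223.8756/1751524.9988) = 89.2468.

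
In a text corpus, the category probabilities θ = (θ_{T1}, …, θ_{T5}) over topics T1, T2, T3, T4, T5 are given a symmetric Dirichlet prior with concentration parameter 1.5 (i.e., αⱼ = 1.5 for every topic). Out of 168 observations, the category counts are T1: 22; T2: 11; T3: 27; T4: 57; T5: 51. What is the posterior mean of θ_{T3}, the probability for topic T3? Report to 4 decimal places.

0.1624

The Dirichlet prior is conjugate to the Multinomial likelihood: each posterior αⱼ = prior αⱼ + observed count nⱼ.
Posterior concentration: (23.5, 12.5, 28.5, 58.5, 52.5), total = 175.5.
E[θ_{T3}|data] = α_{T3}/Σα = 28.5/175.5 = 0.1624.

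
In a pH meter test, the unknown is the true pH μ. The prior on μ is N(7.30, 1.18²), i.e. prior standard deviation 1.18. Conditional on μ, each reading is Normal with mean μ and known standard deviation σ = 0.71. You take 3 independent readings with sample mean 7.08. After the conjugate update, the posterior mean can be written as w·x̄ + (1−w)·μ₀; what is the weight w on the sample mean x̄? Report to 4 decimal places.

0.8923

For Normal data with known variance σ², a Normal(μ₀, σ₀²) prior on μ is conjugate. Posterior precision = 1/σ₀² + n/σ²; posterior mean is the precision-weighted average of μ₀ and x̄.
σ₀² = 1.18² = 1.3924, σ² = 0.71² = 0.5041. Prior precision 1/σ₀² = 1/1.3924; data precision n/σ² = 3/0.5041.
w = (n/σ²)/(1/σ₀² + n/σ²) = n·σ₀²/(σ² + n·σ₀²) = 3·1.3924/(0.5041 + 3·1.3924) = 4.1772/4.6813 = 0.8923.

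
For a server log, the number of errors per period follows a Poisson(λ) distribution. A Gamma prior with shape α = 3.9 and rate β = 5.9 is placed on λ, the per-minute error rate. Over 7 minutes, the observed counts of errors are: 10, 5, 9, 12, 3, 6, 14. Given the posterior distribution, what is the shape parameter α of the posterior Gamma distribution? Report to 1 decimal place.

62.9

With a Gamma(shape α, rate β) prior, the Poisson likelihood is conjugate: the posterior is Gamma(α + ΣXᵢ, β + n).
Sum of counts S = 59 over n = 7 minutes.
Posterior: Gamma(α+S, β+n) = Gamma(3.9+59, 5.9+7) = Gamma(62.9, 12.9).
Posterior α = 62.9.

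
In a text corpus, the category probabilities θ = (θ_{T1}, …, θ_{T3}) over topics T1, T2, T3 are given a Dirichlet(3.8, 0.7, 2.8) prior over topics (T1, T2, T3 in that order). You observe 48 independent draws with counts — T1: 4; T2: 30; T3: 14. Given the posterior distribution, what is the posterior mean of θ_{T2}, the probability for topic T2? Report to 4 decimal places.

The Dirichlet prior is conjugate to the Multinomial likelihood: each posterior αⱼ = prior αⱼ + observed count nⱼ.
Posterior concentration: (7.8, 30.7, 16.8), total = 55.3.
E[θ_{T2}|data] = α_{T2}/Σα = 30.7/55.3 = 0.5552.

0.5552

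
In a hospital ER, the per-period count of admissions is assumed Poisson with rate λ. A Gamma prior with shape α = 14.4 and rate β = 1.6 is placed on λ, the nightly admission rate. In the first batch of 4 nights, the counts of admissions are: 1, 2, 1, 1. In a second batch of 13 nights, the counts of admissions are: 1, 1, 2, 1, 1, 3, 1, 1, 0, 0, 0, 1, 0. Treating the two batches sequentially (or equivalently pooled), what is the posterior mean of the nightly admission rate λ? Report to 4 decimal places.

1.6882

With a Gamma(shape α, rate β) prior, the Poisson likelihood is conjugate: the posterior is Gamma(α + ΣXᵢ, β + n).
Batch 1: sum of counts S = 5 over n = 4 nights.
After batch 1: Gamma(α+S, β+n) = Gamma(14.4+5, 1.6+4) = Gamma(19.4, 5.6).
Batch 2: sum of counts S = 12 over n = 13 nights.
After batch 2: Gamma(α+S, β+n) = Gamma(19.4+12, 5.6+13) = Gamma(31.4, 18.6).
Posterior mean = α/β = 31.4/18.6 = 1.6882.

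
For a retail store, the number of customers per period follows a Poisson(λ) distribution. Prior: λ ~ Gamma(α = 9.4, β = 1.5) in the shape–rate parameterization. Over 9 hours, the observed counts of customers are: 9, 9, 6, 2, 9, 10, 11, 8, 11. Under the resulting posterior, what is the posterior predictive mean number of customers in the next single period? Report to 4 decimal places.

8.0381

With a Gamma(shape α, rate β) prior, the Poisson likelihood is conjugate: the posterior is Gamma(α + ΣXᵢ, β + n).
Sum of counts S = 75 over n = 9 hours.
Posterior: Gamma(α+S, β+n) = Gamma(9.4+75, 1.5+9) = Gamma(84.4, 10.5).
The predictive distribution for one future period is NegBinom with mean α/β = 8.0381.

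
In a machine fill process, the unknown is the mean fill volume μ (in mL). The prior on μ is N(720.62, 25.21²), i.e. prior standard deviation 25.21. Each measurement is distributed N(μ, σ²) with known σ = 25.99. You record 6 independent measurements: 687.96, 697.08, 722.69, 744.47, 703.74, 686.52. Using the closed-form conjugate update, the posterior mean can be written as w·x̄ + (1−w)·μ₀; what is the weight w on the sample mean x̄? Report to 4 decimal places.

For Normal data with known variance σ², a Normal(μ₀, σ₀²) prior on μ is conjugate. Posterior precision = 1/σ₀² + n/σ²; posterior mean is the precision-weighted average of μ₀ and x̄.
σ₀² = 25.21² = 635.5441, σ² = 25.99² = 675.4801. Prior precision 1/σ₀² = 1/635.5441; data precision n/σ² = 6/675.4801.
w = (n/σ²)/(1/σ₀² + n/σ²) = n·σ₀²/(σ² + n·σ₀²) = 6·635.5441/(675.4801 + 6·635.5441) = 3813.2646/4488.7447 = 0.8495.

0.8495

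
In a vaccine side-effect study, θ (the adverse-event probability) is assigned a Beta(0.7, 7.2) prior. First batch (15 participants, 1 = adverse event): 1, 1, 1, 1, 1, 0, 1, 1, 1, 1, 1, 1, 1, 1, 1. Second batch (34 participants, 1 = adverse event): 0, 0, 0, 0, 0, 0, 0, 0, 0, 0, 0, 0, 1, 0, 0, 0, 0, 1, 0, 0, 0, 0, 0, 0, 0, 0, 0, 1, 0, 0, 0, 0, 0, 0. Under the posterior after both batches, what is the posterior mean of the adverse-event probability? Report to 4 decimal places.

The Beta prior is conjugate to a Binomial/Bernoulli likelihood; the update adds successes to α and failures to β.
After batch 1: Beta(0.7+14, 7.2+1) = Beta(14.7, 8.2).
After batch 2: Beta(14.7+3, 8.2+31) = Beta(17.7, 39.2).
Posterior mean = α/(α+β) = 17.7/56.9 = 0.3111.

0.3111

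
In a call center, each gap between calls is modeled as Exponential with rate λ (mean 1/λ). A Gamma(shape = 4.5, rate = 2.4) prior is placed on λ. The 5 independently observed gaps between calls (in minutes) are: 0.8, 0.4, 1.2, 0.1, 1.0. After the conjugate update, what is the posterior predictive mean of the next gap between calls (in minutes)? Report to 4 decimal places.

With a Gamma(shape α, rate β) prior on the exponential rate λ, the posterior after n observations with total T = Σxᵢ is Gamma(α+n, β+T).
Sum of observations T = 3.5 minutes; n = 5.
Posterior: Gamma(4.5+5, 2.4+3.5) = Gamma(9.5, 5.9).
The predictive distribution for the next observation is Lomax; its mean is β/(α−1) = 5.9/8.5 = 0.6941.

0.6941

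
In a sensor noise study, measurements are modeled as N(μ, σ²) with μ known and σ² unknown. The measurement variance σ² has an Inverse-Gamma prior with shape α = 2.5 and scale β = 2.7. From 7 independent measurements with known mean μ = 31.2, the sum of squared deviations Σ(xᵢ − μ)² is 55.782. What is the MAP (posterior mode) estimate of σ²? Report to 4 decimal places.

With known mean μ and an Inverse-Gamma(α, β) prior on σ², the Normal likelihood is conjugate: posterior is Inv-Gamma(α + n/2, β + Σ(xᵢ−μ)²/2).
Posterior: Inv-Gamma(2.5 + 7/2, 2.7 + 55.782/2) = Inv-Gamma(6.00, 30.5910).
Mode = β/(α+1) = 30.5910/7.00 = 4.3701.

4.3701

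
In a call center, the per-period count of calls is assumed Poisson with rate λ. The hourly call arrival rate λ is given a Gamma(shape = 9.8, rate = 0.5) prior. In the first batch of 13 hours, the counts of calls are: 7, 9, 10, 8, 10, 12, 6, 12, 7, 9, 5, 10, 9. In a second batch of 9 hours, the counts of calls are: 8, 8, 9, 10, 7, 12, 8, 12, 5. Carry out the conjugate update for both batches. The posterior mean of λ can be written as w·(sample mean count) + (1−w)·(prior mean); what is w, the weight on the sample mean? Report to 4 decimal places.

0.9778

With a Gamma(shape α, rate β) prior, the Poisson likelihood is conjugate: the posterior is Gamma(α + ΣXᵢ, β + n).
Total number of hours: n = 13 + 9 = 22.
Posterior mean = (α₀+S)/(β₀+n) = [n/(β₀+n)]·(S/n) + [β₀/(β₀+n)]·(α₀/β₀), so only n and β₀ enter the weight.
Weight on data w = n/(β₀+n) = 22/(0.5+22) = 22/22.5 = 0.9778.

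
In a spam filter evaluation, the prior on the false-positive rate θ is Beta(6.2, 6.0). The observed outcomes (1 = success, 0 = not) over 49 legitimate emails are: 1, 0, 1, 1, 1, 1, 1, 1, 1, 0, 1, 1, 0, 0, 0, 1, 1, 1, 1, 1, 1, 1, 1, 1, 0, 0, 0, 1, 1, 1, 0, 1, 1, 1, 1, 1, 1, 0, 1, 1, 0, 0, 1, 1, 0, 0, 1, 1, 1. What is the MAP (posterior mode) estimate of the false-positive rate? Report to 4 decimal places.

The Beta prior is conjugate to a Binomial/Bernoulli likelihood; the update adds successes to α and failures to β.
Posterior: Beta(α+k, β+n−k) = Beta(6.2+35, 6.0+14) = Beta(41.2, 20.0).
Mode of Beta(a,b) for a,b>1 is (a−1)/(a+b−2) = 40.2/59.2 = 0.6791.

0.6791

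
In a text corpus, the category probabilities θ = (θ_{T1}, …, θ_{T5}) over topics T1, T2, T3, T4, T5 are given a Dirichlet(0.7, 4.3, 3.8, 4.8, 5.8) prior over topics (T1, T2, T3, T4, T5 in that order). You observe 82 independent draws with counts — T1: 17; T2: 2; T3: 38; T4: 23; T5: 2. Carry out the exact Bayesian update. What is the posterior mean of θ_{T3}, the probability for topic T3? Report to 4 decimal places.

The Dirichlet prior is conjugate to the Multinomial likelihood: each posterior αⱼ = prior αⱼ + observed count nⱼ.
Posterior concentration: (17.7, 6.3, 41.8, 27.8, 7.8), total = 101.4.
E[θ_{T3}|data] = α_{T3}/Σα = 41.8/101.4 = 0.4122.

0.4122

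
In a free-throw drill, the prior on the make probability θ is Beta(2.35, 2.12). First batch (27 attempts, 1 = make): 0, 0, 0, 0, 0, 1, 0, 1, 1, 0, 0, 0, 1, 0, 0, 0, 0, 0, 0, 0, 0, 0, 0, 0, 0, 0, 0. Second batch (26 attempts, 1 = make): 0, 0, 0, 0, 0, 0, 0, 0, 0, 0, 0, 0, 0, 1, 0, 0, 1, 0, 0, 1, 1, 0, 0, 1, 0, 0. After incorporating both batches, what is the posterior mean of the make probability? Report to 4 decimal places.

The Beta prior is conjugate to a Binomial/Bernoulli likelihood; the update adds successes to α and failures to β.
After batch 1: Beta(2.35+4, 2.12+23) = Beta(6.35, 25.12).
After batch 2: Beta(6.35+5, 25.12+21) = Beta(11.35, 46.12).
Posterior mean = α/(α+β) = 11.35/57.47 = 0.1975.

0.1975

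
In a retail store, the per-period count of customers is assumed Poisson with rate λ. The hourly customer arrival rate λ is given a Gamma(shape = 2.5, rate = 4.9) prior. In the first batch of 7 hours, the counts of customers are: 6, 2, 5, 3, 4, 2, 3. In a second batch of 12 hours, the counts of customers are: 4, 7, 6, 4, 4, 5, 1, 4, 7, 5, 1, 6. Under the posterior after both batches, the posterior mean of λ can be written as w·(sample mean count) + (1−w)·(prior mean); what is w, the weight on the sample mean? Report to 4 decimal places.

With a Gamma(shape α, rate β) prior, the Poisson likelihood is conjugate: the posterior is Gamma(α + ΣXᵢ, β + n).
Total number of hours: n = 7 + 12 = 19.
Posterior mean = (α₀+S)/(β₀+n) = [n/(β₀+n)]·(S/n) + [β₀/(β₀+n)]·(α₀/β₀), so only n and β₀ enter the weight.
Weight on data w = n/(β₀+n) = 19/(4.9+19) = 19/23.9 = 0.7950.

0.7950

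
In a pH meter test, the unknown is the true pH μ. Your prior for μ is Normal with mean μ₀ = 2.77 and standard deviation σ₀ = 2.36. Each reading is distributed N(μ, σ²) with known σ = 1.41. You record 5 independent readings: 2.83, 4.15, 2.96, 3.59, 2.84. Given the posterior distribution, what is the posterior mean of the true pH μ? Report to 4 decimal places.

For Normal data with known variance σ², a Normal(μ₀, σ₀²) prior on μ is conjugate. Posterior precision = 1/σ₀² + n/σ²; posterior mean is the precision-weighted average of μ₀ and x̄.
Σxᵢ = 2.83 + 4.15 + 2.96 + 3.59 + 2.84 = 16.37, so n·x̄ = 16.37.
σ₀² = 2.36² = 5.5696, σ² = 1.41² = 1.9881; σ² + n·σ₀² = 1.9881 + 5·5.5696 = 29.8361.
Posterior mean = (μ₀/σ₀² + n·x̄/σ²)/(1/σ₀² + n/σ²) = (σ²·μ₀ + σ₀²·n·x̄)/(σ² + n·σ₀²) = (1.9881·2.77 + 5.5696·16.37)/29.8361 = 96.681389/29.8361 = 3.2404.

3.2404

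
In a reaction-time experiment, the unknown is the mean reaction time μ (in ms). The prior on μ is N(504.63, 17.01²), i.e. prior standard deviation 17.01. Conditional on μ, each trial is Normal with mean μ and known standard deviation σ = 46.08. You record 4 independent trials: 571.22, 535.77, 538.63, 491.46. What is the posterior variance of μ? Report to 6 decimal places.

187.267970

For Normal data with known variance σ², a Normal(μ₀, σ₀²) prior on μ is conjugate. Posterior precision = 1/σ₀² + n/σ²; posterior mean is the precision-weighted average of μ₀ and x̄.
σ₀² = 17.01² = 289.3401, σ² = 46.08² = 2123.3664; σ² + n·σ₀² = 2123.3664 + 4·289.3401 = 3280.7268.
Posterior precision = 1/σ₀² + n/σ² = 1/289.3401 + 4/2123.3664 = (σ² + n·σ₀²)/(σ₀²σ²) = 3280.7268/(289.3401·2123.3664); posterior variance σₙ² = σ₀²σ²/(σ² + n·σ₀²) = 289.3401·2123.3664/3280.7268 = 187.267970.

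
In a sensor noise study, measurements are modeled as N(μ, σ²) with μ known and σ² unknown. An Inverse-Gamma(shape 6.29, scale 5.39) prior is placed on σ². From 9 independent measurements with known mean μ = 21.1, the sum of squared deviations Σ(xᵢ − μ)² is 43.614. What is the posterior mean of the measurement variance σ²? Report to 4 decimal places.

2.7780

With known mean μ and an Inverse-Gamma(α, β) prior on σ², the Normal likelihood is conjugate: posterior is Inv-Gamma(α + n/2, β + Σ(xᵢ−μ)²/2).
Posterior: Inv-Gamma(6.29 + 9/2, 5.39 + 43.614/2) = Inv-Gamma(10.79, 27.1970).
E[σ²|data] = β/(α−1) = 27.1970/9.79 = 2.7780.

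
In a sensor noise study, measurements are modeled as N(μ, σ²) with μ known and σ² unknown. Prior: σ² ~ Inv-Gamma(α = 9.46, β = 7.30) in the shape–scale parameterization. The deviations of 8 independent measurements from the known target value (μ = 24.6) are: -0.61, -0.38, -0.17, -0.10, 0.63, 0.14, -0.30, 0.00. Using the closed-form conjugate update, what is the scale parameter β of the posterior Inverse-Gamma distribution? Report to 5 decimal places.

7.83095

With known mean μ and an Inverse-Gamma(α, β) prior on σ², the Normal likelihood is conjugate: posterior is Inv-Gamma(α + n/2, β + Σ(xᵢ−μ)²/2).
Σ(xᵢ−μ)² = (-0.61)² + (-0.38)² + (-0.17)² + (-0.10)² + (0.63)² + (0.14)² + (-0.30)² + (0.00)² = 1.0619.
Posterior: Inv-Gamma(9.46 + 8/2, 7.30 + 1.0619/2) = Inv-Gamma(13.46, 7.83095).
Posterior β = 7.83095.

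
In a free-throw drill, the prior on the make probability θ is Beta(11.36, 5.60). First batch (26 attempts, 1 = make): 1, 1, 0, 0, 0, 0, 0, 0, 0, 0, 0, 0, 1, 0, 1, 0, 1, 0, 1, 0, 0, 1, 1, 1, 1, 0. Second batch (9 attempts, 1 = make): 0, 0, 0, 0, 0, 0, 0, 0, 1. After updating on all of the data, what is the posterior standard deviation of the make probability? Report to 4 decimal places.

The Beta prior is conjugate to a Binomial/Bernoulli likelihood; the update adds successes to α and failures to β.
After batch 1: Beta(11.36+10, 5.60+16) = Beta(21.36, 21.60).
After batch 2: Beta(21.36+1, 21.60+8) = Beta(22.36, 29.60).
Var = αβ/((α+β)²(α+β+1)) = 22.36·29.60/(51.96²·52.96) = 0.00462889; SD = √0.00462889 = 0.0680.

0.0680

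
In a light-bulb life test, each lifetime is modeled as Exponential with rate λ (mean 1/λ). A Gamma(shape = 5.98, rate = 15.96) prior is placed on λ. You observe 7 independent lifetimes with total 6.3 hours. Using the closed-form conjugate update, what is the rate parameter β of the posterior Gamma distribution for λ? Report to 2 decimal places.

With a Gamma(shape α, rate β) prior on the exponential rate λ, the posterior after n observations with total T = Σxᵢ is Gamma(α+n, β+T).
Posterior: Gamma(5.98+7, 15.96+6.3) = Gamma(12.98, 22.26).
Posterior β = 22.26.

22.26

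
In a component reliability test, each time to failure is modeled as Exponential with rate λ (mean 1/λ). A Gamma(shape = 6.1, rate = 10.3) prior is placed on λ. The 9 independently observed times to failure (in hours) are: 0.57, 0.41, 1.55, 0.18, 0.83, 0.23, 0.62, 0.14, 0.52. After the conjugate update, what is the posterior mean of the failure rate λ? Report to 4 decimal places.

0.9837

With a Gamma(shape α, rate β) prior on the exponential rate λ, the posterior after n observations with total T = Σxᵢ is Gamma(α+n, β+T).
Sum of observations T = 5.05 hours; n = 9.
Posterior: Gamma(6.1+9, 10.3+5.05) = Gamma(15.1, 15.35).
Posterior mean of λ = α/β = 15.1/15.35 = 0.9837.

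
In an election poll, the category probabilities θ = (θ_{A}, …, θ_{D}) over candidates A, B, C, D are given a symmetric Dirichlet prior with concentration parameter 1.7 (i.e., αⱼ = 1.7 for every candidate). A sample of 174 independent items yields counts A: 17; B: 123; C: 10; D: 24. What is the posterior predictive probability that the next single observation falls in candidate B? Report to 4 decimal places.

The Dirichlet prior is conjugate to the Multinomial likelihood: each posterior αⱼ = prior αⱼ + observed count nⱼ.
Posterior concentration: (18.7, 124.7, 11.7, 25.7), total = 180.8.
P(next = B | data) = α_{B}/Σα = 0.6897.

0.6897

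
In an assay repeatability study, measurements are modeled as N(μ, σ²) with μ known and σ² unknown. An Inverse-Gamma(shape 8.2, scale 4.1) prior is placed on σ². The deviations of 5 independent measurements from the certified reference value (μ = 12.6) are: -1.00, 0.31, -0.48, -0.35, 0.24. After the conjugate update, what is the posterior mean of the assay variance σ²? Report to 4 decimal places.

With known mean μ and an Inverse-Gamma(α, β) prior on σ², the Normal likelihood is conjugate: posterior is Inv-Gamma(α + n/2, β + Σ(xᵢ−μ)²/2).
Σ(xᵢ−μ)² = (-1.00)² + (0.31)² + (-0.48)² + (-0.35)² + (0.24)² = 1.5066.
Posterior: Inv-Gamma(8.2 + 5/2, 4.1 + 1.5066/2) = Inv-Gamma(10.70, 4.85330).
E[σ²|data] = β/(α−1) = 4.85330/9.70 = 0.5003.

0.5003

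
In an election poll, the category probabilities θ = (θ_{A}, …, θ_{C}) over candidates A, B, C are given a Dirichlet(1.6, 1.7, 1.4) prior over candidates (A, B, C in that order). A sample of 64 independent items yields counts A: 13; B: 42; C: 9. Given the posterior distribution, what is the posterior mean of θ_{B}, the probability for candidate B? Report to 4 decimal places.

The Dirichlet prior is conjugate to the Multinomial likelihood: each posterior αⱼ = prior αⱼ + observed count nⱼ.
Posterior concentration: (14.6, 43.7, 10.4), total = 68.7.
E[θ_{B}|data] = α_{B}/Σα = 43.7/68.7 = 0.6361.

0.6361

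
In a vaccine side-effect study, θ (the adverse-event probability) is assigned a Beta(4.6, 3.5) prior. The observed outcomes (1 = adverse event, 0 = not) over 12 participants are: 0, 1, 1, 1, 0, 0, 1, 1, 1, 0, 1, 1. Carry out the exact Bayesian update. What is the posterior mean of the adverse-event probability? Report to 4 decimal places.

0.6269

The Beta prior is conjugate to a Binomial/Bernoulli likelihood; the update adds successes to α and failures to β.
Posterior: Beta(α+k, β+n−k) = Beta(4.6+8, 3.5+4) = Beta(12.6, 7.5).
Posterior mean = α/(α+β) = 12.6/20.1 = 0.6269.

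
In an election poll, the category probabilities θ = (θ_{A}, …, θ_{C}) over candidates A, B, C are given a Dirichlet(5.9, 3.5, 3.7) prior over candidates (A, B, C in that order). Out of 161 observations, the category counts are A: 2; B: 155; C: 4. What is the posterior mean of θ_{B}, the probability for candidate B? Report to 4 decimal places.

0.9104

The Dirichlet prior is conjugate to the Multinomial likelihood: each posterior αⱼ = prior αⱼ + observed count nⱼ.
Posterior concentration: (7.9, 158.5, 7.7), total = 174.1.
E[θ_{B}|data] = α_{B}/Σα = 158.5/174.1 = 0.9104.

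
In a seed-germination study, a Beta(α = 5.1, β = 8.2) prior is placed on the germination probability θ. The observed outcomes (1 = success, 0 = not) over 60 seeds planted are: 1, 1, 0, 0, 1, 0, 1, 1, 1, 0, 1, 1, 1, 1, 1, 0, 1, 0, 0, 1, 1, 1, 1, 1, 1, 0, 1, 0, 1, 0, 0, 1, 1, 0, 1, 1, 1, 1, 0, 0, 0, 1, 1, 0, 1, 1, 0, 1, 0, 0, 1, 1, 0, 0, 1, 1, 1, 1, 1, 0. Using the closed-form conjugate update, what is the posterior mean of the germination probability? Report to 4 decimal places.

0.5880

The Beta prior is conjugate to a Binomial/Bernoulli likelihood; the update adds successes to α and failures to β.
Posterior: Beta(α+k, β+n−k) = Beta(5.1+38, 8.2+22) = Beta(43.1, 30.2).
Posterior mean = α/(α+β) = 43.1/73.3 = 0.5880.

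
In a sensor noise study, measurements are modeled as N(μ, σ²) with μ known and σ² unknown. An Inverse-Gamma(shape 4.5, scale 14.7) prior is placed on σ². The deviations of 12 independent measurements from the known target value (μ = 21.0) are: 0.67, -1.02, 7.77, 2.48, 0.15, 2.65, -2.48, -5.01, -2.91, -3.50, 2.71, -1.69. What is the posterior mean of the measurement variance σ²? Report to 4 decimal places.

With known mean μ and an Inverse-Gamma(α, β) prior on σ², the Normal likelihood is conjugate: posterior is Inv-Gamma(α + n/2, β + Σ(xᵢ−μ)²/2).
Σ(xᵢ−μ)² = (0.67)² + (-1.02)² + (7.77)² + (2.48)² + (0.15)² + (2.65)² + (-2.48)² + (-5.01)² + (-2.91)² + (-3.50)² + (2.71)² + (-1.69)² = 137.2264.
Posterior: Inv-Gamma(4.5 + 12/2, 14.7 + 137.2264/2) = Inv-Gamma(10.50, 83.31320).
E[σ²|data] = β/(α−1) = 83.31320/9.50 = 8.7698.

8.7698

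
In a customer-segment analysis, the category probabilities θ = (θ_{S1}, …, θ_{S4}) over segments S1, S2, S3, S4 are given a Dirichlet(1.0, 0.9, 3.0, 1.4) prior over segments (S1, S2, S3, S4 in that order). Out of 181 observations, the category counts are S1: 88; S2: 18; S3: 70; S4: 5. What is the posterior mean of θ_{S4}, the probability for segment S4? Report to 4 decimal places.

The Dirichlet prior is conjugate to the Multinomial likelihood: each posterior αⱼ = prior αⱼ + observed count nⱼ.
Posterior concentration: (89.0, 18.9, 73.0, 6.4), total = 187.3.
E[θ_{S4}|data] = α_{S4}/Σα = 6.4/187.3 = 0.0342.

0.0342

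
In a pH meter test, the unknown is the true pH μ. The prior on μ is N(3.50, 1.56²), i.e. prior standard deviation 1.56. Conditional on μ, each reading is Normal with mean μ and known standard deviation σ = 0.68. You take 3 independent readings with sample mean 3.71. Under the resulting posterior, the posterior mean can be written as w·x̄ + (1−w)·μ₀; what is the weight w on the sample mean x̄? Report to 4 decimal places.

0.9404

For Normal data with known variance σ², a Normal(μ₀, σ₀²) prior on μ is conjugate. Posterior precision = 1/σ₀² + n/σ²; posterior mean is the precision-weighted average of μ₀ and x̄.
σ₀² = 1.56² = 2.4336, σ² = 0.68² = 0.4624. Prior precision 1/σ₀² = 1/2.4336; data precision n/σ² = 3/0.4624.
w = (n/σ²)/(1/σ₀² + n/σ²) = n·σ₀²/(σ² + n·σ₀²) = 3·2.4336/(0.4624 + 3·2.4336) = 7.3008/7.7632 = 0.9404.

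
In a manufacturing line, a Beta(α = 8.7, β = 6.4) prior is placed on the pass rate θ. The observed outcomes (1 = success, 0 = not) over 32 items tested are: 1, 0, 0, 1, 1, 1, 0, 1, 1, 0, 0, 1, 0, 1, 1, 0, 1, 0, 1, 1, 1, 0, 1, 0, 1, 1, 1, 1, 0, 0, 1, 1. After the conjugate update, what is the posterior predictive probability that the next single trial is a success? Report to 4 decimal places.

0.6093

The Beta prior is conjugate to a Binomial/Bernoulli likelihood; the update adds successes to α and failures to β.
Posterior: Beta(α+k, β+n−k) = Beta(8.7+20, 6.4+12) = Beta(28.7, 18.4).
For a single future Bernoulli trial, P(success | data) = α/(α+β) = 0.6093.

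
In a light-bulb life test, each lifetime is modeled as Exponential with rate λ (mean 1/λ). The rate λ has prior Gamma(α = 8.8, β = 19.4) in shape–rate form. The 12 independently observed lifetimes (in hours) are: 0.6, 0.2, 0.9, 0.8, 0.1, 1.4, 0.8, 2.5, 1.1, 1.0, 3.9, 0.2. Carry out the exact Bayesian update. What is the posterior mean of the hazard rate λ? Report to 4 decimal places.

With a Gamma(shape α, rate β) prior on the exponential rate λ, the posterior after n observations with total T = Σxᵢ is Gamma(α+n, β+T).
Sum of observations T = 13.5 hours; n = 12.
Posterior: Gamma(8.8+12, 19.4+13.5) = Gamma(20.8, 32.9).
Posterior mean of λ = α/β = 20.8/32.9 = 0.6322.

0.6322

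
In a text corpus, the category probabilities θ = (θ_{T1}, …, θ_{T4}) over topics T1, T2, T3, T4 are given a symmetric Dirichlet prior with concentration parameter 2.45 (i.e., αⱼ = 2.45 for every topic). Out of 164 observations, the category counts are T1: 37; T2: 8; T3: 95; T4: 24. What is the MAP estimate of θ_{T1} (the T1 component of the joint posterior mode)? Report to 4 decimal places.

0.2264

The Dirichlet prior is conjugate to the Multinomial likelihood: each posterior αⱼ = prior αⱼ + observed count nⱼ.
Posterior concentration: (39.45, 10.45, 97.45, 26.45), total = 173.80.
Joint mode component: (α_{T1}−1)/(Σα−K) = 38.45/169.80 = 0.2264.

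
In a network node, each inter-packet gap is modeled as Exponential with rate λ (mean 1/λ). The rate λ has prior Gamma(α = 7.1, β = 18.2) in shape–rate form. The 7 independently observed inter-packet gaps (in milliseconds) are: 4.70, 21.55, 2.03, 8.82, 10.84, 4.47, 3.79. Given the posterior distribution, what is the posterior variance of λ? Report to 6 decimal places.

0.002547

With a Gamma(shape α, rate β) prior on the exponential rate λ, the posterior after n observations with total T = Σxᵢ is Gamma(α+n, β+T).
Sum of observations T = 56.20 milliseconds; n = 7.
Posterior: Gamma(7.1+7, 18.2+56.20) = Gamma(14.1, 74.40).
Var = α/β² = 0.002547.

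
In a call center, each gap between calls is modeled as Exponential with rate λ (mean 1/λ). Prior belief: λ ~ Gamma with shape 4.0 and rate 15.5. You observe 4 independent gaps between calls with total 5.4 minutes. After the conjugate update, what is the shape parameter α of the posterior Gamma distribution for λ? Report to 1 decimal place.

8.0

With a Gamma(shape α, rate β) prior on the exponential rate λ, the posterior after n observations with total T = Σxᵢ is Gamma(α+n, β+T).
Posterior: Gamma(4.0+4, 15.5+5.4) = Gamma(8.0, 20.9).
Posterior α = 8.0.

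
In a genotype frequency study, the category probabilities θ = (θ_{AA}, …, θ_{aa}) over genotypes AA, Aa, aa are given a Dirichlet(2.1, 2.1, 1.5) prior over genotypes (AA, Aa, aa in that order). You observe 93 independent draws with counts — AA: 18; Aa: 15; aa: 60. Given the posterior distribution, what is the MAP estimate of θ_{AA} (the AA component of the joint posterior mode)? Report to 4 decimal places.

The Dirichlet prior is conjugate to the Multinomial likelihood: each posterior αⱼ = prior αⱼ + observed count nⱼ.
Posterior concentration: (20.1, 17.1, 61.5), total = 98.7.
Joint mode component: (α_{AA}−1)/(Σα−K) = 19.1/95.7 = 0.1996.

0.1996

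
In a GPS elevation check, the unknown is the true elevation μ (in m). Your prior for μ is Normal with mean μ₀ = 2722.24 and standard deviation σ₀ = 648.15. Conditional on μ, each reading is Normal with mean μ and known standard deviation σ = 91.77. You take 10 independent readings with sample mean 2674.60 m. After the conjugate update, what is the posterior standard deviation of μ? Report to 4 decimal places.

For Normal data with known variance σ², a Normal(μ₀, σ₀²) prior on μ is conjugate. Posterior precision = 1/σ₀² + n/σ²; posterior mean is the precision-weighted average of μ₀ and x̄.
σ₀² = 648.15² = 420098.4225, σ² = 91.77² = 8421.7329; σ² + n·σ₀² = 8421.7329 + 10·420098.4225 = 4209405.9579.
Posterior precision = 1/σ₀² + n/σ² = 1/420098.4225 + 10/8421.7329 = (σ² + n·σ₀²)/(σ₀²σ²) = 4209405.9579/(420098.4225·8421.7329); posterior variance σₙ² = σ₀²σ²/(σ² + n·σ₀²) = 420098.4225·8421.7329/4209405.9579 = 840.488359.
Posterior SD = √σₙ² = √(420098.4225·8421.7329/4209405.9579) = 28.9912.

28.9912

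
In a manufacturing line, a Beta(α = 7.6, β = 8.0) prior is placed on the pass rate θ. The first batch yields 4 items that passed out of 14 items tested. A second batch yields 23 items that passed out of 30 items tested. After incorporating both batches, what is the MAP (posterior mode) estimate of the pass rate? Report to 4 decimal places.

The Beta prior is conjugate to a Binomial/Bernoulli likelihood; the update adds successes to α and failures to β.
After batch 1: Beta(7.6+4, 8.0+10) = Beta(11.6, 18.0).
After batch 2: Beta(11.6+23, 18.0+7) = Beta(34.6, 25.0).
Mode of Beta(a,b) for a,b>1 is (a−1)/(a+b−2) = 33.6/57.6 = 0.5833.

0.5833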